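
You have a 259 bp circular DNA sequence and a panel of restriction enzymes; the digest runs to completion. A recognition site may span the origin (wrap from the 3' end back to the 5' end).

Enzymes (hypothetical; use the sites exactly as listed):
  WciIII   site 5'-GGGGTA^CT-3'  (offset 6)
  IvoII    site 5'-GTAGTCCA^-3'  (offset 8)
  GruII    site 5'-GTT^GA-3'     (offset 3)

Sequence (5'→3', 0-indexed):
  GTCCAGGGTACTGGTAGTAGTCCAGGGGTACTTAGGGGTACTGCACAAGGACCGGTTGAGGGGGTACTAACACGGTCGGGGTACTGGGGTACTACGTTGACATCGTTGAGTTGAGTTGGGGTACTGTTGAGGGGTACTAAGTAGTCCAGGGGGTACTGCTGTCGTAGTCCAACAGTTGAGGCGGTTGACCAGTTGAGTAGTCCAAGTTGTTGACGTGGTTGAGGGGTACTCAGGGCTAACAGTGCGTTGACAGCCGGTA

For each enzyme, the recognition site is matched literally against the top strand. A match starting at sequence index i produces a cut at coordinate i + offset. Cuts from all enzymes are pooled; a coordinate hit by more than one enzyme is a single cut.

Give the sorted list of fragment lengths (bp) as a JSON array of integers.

[5,5,6,6,7,7,7,8,8,8,8,9,9,9,9,10,10,11,12,16,16,17,17,19,20]

Per-enzyme occurrences:
  WciIII (GGGGTACT, off=6): starts [24, 34, 60, 77, 85, 117, 130, 149, 222] → cuts [30, 40, 66, 83, 91, 123, 136, 155, 228]
  IvoII (GTAGTCCA, off=8): starts [16, 140, 163, 196, 256] → cuts [5, 24, 148, 171, 204]
  GruII (GTTGA, off=3): starts [54, 95, 104, 109, 125, 174, 183, 191, 208, 217, 245] → cuts [57, 98, 107, 112, 128, 177, 186, 194, 211, 220, 248]

All cut coordinates (distinct, sorted): [5, 24, 30, 40, 57, 66, 83, 91, 98, 107, 112, 123, 128, 136, 148, 155, 171, 177, 186, 194, 204, 211, 220, 228, 248]

Fragment lengths:
  5→24: 19 bp
  24→30: 6 bp
  30→40: 10 bp
  40→57: 17 bp
  57→66: 9 bp
  66→83: 17 bp
  83→91: 8 bp
  91→98: 7 bp
  98→107: 9 bp
  107→112: 5 bp
  112→123: 11 bp
  123→128: 5 bp
  128→136: 8 bp
  136→148: 12 bp
  148→155: 7 bp
  155→171: 16 bp
  171→177: 6 bp
  177→186: 9 bp
  186→194: 8 bp
  194→204: 10 bp
  204→211: 7 bp
  211→220: 9 bp
  220→228: 8 bp
  228→248: 20 bp
  248→5 (wrap): 259-248+5 = 16 bp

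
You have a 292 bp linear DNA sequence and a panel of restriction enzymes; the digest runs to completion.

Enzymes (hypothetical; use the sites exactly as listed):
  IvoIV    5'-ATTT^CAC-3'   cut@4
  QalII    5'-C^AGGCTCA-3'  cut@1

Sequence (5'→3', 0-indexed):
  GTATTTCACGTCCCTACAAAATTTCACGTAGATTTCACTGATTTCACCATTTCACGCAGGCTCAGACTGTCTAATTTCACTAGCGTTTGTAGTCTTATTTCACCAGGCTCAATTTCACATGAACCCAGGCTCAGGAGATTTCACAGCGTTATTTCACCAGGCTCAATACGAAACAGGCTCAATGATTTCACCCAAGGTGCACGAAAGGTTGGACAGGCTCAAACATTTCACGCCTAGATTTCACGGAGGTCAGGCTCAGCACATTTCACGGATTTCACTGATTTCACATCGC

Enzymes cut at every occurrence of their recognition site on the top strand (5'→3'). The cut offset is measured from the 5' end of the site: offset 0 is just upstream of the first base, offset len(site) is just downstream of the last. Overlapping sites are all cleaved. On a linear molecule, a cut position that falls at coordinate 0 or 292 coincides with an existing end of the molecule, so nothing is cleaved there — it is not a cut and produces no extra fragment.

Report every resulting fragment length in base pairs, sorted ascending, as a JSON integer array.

Per-enzyme occurrences:
  IvoIV ATTTCAC/4: at [2, 20, 31, 40, 48, 73, 96, 111, 137, 150, 184, 224, 237, 262, 271, 280] ⇒ [6, 24, 35, 44, 52, 77, 100, 115, 141, 154, 188, 228, 241, 266, 275, 284]
  QalII CAGGCTCA/1: at [56, 103, 125, 157, 173, 213, 250] ⇒ [57, 104, 126, 158, 174, 214, 251]

Pooled cuts: [6, 24, 35, 44, 52, 57, 77, 100, 104, 115, 126, 141, 154, 158, 174, 188, 214, 228, 241, 251, 266, 275, 284]

Fragments:
  [0,6): 6 bp
  [6,24): 18 bp
  [24,35): 11 bp
  [35,44): 9 bp
  [44,52): 8 bp
  [52,57): 5 bp
  [57,77): 20 bp
  [77,100): 23 bp
  [100,104): 4 bp
  [104,115): 11 bp
  [115,126): 11 bp
  [126,141): 15 bp
  [141,154): 13 bp
  [154,158): 4 bp
  [158,174): 16 bp
  [174,188): 14 bp
  [188,214): 26 bp
  [214,228): 14 bp
  [228,241): 13 bp
  [241,251): 10 bp
  [251,266): 15 bp
  [266,275): 9 bp
  [275,284): 9 bp
  [284,292): 8 bp

[4,4,5,6,8,8,9,9,9,10,11,11,11,13,13,14,14,15,15,16,18,20,23,26]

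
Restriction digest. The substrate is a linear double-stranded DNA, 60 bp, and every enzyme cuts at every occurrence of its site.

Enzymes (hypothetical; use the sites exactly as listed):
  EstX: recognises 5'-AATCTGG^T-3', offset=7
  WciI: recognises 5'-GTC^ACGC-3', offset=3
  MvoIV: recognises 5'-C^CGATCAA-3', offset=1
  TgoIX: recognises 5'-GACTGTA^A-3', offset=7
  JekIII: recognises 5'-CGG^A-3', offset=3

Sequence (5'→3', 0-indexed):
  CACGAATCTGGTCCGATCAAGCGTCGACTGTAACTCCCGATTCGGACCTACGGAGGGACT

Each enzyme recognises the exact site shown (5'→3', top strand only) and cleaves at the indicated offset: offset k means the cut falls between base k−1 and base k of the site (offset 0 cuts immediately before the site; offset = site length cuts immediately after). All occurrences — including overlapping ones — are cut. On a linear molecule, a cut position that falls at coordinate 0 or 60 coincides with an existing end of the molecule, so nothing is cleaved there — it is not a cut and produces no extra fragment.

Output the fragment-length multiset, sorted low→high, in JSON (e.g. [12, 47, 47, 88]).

[2,7,8,11,13,19]

Scan for sites:
  EstX AATCTGGT/7: at [4] ⇒ [11]
  WciI (GTCACGC, off=3): no sites
  MvoIV CCGATCAA/1: at [12] ⇒ [13]
  TgoIX GACTGTAA/7: at [25] ⇒ [32]
  JekIII CGGA/3: at [42, 50] ⇒ [45, 53]

All cut coordinates (distinct, sorted): [11, 13, 32, 45, 53]

Fragments:
  [0,11): 11 bp
  [11,13): 2 bp
  [13,32): 19 bp
  [32,45): 13 bp
  [45,53): 8 bp
  [53,60): 7 bp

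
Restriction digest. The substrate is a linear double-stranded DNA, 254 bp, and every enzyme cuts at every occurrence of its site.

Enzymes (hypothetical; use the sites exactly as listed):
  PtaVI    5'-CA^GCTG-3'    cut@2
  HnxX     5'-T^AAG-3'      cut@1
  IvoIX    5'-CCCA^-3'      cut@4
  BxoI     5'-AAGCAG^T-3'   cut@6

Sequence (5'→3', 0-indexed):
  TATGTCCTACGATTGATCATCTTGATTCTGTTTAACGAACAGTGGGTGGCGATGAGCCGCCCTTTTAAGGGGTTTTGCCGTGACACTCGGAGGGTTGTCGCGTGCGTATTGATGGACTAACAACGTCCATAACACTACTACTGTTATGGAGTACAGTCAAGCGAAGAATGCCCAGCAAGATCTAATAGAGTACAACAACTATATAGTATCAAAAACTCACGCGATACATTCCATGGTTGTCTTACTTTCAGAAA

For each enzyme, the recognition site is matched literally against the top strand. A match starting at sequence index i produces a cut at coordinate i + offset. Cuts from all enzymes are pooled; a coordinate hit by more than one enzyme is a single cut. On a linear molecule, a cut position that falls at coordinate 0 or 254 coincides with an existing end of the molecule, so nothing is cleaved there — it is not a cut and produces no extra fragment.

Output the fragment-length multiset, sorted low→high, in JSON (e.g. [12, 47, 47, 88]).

Site scan:
  PtaVI (CAGCTG, off=2): no sites
  HnxX (TAAG, off=1): starts [65] → cuts [66]
  IvoIX (CCCA, off=4): starts [170] → cuts [174]
  BxoI (AAGCAGT, off=6): no sites

All cut coordinates (distinct, sorted): [66, 174]

Fragment lengths:
  [0,66): 66 bp
  [66,174): 108 bp
  [174,254): 80 bp

[66,80,108]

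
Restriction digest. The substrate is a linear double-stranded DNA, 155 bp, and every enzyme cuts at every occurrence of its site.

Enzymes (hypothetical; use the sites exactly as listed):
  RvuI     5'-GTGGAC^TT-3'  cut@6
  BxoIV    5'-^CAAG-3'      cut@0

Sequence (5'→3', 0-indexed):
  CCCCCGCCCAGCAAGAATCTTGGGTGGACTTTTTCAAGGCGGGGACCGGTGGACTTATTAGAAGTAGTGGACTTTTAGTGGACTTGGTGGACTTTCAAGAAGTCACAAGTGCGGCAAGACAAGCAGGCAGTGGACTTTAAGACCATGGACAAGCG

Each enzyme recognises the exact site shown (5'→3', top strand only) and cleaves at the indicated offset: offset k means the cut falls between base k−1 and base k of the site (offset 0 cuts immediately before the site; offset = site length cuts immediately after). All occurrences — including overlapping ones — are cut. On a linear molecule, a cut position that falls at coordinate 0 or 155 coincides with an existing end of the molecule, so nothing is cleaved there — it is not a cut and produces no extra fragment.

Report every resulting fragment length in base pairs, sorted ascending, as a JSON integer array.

Scan for sites:
  RvuI GTGGACTT/6: at [23, 48, 66, 77, 86, 129] ⇒ [29, 54, 72, 83, 92, 135]
  BxoIV CAAG/0: at [11, 34, 95, 105, 114, 119, 149] ⇒ [11, 34, 95, 105, 114, 119, 149]

All cut coordinates (distinct, sorted): [11, 29, 34, 54, 72, 83, 92, 95, 105, 114, 119, 135, 149]

Fragments:
  [0,11): 11 bp
  [11,29): 18 bp
  [29,34): 5 bp
  [34,54): 20 bp
  [54,72): 18 bp
  [72,83): 11 bp
  [83,92): 9 bp
  [92,95): 3 bp
  [95,105): 10 bp
  [105,114): 9 bp
  [114,119): 5 bp
  [119,135): 16 bp
  [135,149): 14 bp
  [149,155): 6 bp

[3,5,5,6,9,9,10,11,11,14,16,18,18,20]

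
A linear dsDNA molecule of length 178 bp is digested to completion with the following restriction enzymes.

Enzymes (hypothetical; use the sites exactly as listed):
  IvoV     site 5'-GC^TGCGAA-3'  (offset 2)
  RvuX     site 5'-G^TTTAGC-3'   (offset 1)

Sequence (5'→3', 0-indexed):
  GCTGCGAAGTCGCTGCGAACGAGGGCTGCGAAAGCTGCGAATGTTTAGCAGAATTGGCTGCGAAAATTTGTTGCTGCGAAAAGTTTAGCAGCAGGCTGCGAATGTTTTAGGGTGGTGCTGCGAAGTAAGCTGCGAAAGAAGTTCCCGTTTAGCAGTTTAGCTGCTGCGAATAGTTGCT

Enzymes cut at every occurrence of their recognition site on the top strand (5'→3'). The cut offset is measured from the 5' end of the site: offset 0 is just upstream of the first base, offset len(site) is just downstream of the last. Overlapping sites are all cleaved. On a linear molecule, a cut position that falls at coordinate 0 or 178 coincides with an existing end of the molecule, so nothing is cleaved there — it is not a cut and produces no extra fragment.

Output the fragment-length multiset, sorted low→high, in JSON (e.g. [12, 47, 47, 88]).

[2,8,8,9,9,9,11,12,13,13,14,15,16,17,22]

Scan for sites:
  IvoV GCTGCGAA/2: at [0, 11, 24, 33, 56, 72, 94, 116, 128, 162] ⇒ [2, 13, 26, 35, 58, 74, 96, 118, 130, 164]
  RvuX GTTTAGC/1: at [42, 82, 146, 154] ⇒ [43, 83, 147, 155]

Pooled cuts: [2, 13, 26, 35, 43, 58, 74, 83, 96, 118, 130, 147, 155, 164]

Fragments:
  [0,2): 2 bp
  [2,13): 11 bp
  [13,26): 13 bp
  [26,35): 9 bp
  [35,43): 8 bp
  [43,58): 15 bp
  [58,74): 16 bp
  [74,83): 9 bp
  [83,96): 13 bp
  [96,118): 22 bp
  [118,130): 12 bp
  [130,147): 17 bp
  [147,155): 8 bp
  [155,164): 9 bp
  [164,178): 14 bp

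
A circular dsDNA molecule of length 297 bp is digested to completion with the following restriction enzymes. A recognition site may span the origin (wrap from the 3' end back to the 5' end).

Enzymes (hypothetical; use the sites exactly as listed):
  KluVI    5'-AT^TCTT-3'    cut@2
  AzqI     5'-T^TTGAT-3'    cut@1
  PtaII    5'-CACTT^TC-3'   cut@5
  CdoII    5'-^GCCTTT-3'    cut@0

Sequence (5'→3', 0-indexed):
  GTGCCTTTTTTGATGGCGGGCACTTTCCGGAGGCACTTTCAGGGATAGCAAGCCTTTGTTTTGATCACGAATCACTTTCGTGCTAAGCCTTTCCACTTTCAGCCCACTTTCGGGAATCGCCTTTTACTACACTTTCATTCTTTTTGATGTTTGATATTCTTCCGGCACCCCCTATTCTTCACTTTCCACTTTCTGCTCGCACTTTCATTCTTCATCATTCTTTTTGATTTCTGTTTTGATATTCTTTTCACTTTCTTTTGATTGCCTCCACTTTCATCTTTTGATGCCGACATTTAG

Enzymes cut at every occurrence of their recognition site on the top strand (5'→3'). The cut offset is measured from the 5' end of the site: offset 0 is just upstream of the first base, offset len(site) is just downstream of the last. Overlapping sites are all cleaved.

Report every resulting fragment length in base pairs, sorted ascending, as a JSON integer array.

[4,4,4,5,5,7,7,7,7,7,7,9,9,9,9,10,11,11,12,12,13,13,13,16,16,16,17,18,19]

Site scan:
  KluVI ATTCTT/2: at [136, 155, 173, 206, 216, 240] ⇒ [138, 157, 175, 208, 218, 242]
  AzqI TTTGAT/1: at [8, 59, 142, 149, 222, 234, 256, 279] ⇒ [9, 60, 143, 150, 223, 235, 257, 280]
  PtaII CACTTTC/5: at [20, 33, 72, 93, 104, 129, 179, 186, 199, 248, 268] ⇒ [25, 38, 77, 98, 109, 134, 184, 191, 204, 253, 273]
  CdoII GCCTTT/0: at [2, 51, 86, 118] ⇒ [2, 51, 86, 118]

All cut coordinates (distinct, sorted): [2, 9, 25, 38, 51, 60, 77, 86, 98, 109, 118, 134, 138, 143, 150, 157, 175, 184, 191, 204, 208, 218, 223, 235, 242, 253, 257, 273, 280]

Fragments:
  2→9: 7 bp
  9→25: 16 bp
  25→38: 13 bp
  38→51: 13 bp
  51→60: 9 bp
  60→77: 17 bp
  77→86: 9 bp
  86→98: 12 bp
  98→109: 11 bp
  109→118: 9 bp
  118→134: 16 bp
  134→138: 4 bp
  138→143: 5 bp
  143→150: 7 bp
  150→157: 7 bp
  157→175: 18 bp
  175→184: 9 bp
  184→191: 7 bp
  191→204: 13 bp
  204→208: 4 bp
  208→218: 10 bp
  218→223: 5 bp
  223→235: 12 bp
  235→242: 7 bp
  242→253: 11 bp
  253→257: 4 bp
  257→273: 16 bp
  273→280: 7 bp
  280→2 (wrap): 297-280+2 = 19 bp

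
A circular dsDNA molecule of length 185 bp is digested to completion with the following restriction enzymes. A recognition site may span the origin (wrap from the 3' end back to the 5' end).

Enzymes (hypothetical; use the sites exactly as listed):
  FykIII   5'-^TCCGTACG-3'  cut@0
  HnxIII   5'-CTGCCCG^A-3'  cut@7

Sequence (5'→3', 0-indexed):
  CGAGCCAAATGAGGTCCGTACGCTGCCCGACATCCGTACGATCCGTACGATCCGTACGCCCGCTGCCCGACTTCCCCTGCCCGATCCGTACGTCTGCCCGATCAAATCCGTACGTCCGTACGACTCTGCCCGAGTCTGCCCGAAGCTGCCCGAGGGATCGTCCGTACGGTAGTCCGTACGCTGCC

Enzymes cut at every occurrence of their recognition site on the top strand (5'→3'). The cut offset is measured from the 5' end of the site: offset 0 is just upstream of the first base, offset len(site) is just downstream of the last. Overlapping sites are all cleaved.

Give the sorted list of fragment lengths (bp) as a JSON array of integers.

Per-enzyme occurrences:
  FykIII (TCCGTACG, off=0): starts [14, 32, 41, 50, 84, 106, 114, 160, 172] → cuts [14, 32, 41, 50, 84, 106, 114, 160, 172]
  HnxIII (CTGCCCGA, off=7): starts [22, 62, 76, 93, 125, 135, 145, 180] → cuts [2, 29, 69, 83, 100, 132, 142, 152]

All cut coordinates (distinct, sorted): [2, 14, 29, 32, 41, 50, 69, 83, 84, 100, 106, 114, 132, 142, 152, 160, 172]

Fragments:
  2→14: 12 bp
  14→29: 15 bp
  29→32: 3 bp
  32→41: 9 bp
  41→50: 9 bp
  50→69: 19 bp
  69→83: 14 bp
  83→84: 1 bp
  84→100: 16 bp
  100→106: 6 bp
  106→114: 8 bp
  114→132: 18 bp
  132→142: 10 bp
  142→152: 10 bp
  152→160: 8 bp
  160→172: 12 bp
  172→2 (wrap): 185-172+2 = 15 bp

[1,3,6,8,8,9,9,10,10,12,12,14,15,15,16,18,19]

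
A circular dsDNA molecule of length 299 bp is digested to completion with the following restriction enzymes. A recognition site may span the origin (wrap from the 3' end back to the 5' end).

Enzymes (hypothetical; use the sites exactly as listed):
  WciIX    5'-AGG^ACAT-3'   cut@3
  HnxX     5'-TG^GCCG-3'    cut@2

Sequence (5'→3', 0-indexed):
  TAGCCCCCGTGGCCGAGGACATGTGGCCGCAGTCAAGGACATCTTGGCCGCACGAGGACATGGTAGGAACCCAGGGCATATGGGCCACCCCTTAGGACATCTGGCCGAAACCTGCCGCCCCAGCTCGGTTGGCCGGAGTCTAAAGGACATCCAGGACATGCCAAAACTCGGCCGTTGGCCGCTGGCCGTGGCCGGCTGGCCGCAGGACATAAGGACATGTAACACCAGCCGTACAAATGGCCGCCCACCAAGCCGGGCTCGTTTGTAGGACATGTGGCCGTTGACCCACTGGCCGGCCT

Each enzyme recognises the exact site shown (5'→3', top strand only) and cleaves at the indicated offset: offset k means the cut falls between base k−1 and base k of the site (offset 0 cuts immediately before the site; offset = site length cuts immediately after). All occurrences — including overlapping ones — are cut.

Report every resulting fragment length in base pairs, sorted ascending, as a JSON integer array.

[6,7,7,7,7,7,8,8,8,8,9,11,13,15,15,19,22,25,28,30,39]

Per-enzyme occurrences:
  WciIX AGGACAT/3: at [15, 35, 54, 93, 143, 152, 203, 211, 266] ⇒ [18, 38, 57, 96, 146, 155, 206, 214, 269]
  HnxX TGGCCG/2: at [9, 23, 44, 101, 129, 175, 182, 188, 196, 237, 274, 289] ⇒ [11, 25, 46, 103, 131, 177, 184, 190, 198, 239, 276, 291]

All cut coordinates (distinct, sorted): [11, 18, 25, 38, 46, 57, 96, 103, 131, 146, 155, 177, 184, 190, 198, 206, 214, 239, 269, 276, 291]

Fragment lengths:
  11→18: 7 bp
  18→25: 7 bp
  25→38: 13 bp
  38→46: 8 bp
  46→57: 11 bp
  57→96: 39 bp
  96→103: 7 bp
  103→131: 28 bp
  131→146: 15 bp
  146→155: 9 bp
  155→177: 22 bp
  177→184: 7 bp
  184→190: 6 bp
  190→198: 8 bp
  198→206: 8 bp
  206→214: 8 bp
  214→239: 25 bp
  239→269: 30 bp
  269→276: 7 bp
  276→291: 15 bp
  291→11 (wrap): 299-291+11 = 19 bp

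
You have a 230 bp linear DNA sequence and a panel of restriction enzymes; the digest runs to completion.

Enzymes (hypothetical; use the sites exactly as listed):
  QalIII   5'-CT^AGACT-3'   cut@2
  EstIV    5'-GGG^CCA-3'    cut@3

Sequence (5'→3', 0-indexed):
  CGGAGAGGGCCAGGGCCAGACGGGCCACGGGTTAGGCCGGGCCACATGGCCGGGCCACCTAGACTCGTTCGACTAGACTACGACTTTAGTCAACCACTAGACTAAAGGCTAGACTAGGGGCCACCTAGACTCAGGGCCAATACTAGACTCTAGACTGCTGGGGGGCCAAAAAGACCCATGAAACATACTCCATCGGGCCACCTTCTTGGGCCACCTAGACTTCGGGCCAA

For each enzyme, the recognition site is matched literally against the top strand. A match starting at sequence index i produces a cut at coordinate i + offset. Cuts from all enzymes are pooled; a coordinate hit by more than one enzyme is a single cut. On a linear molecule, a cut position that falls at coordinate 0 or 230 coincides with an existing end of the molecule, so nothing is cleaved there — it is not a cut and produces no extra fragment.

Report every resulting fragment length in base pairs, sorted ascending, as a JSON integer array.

Site scan:
  QalIII (CTAGACT, off=2): starts [58, 72, 96, 108, 124, 142, 149, 214] → cuts [60, 74, 98, 110, 126, 144, 151, 216]
  EstIV (GGGCCA, off=3): starts [6, 12, 21, 38, 51, 117, 133, 162, 194, 207, 223] → cuts [9, 15, 24, 41, 54, 120, 136, 165, 197, 210, 226]

All cut coordinates (distinct, sorted): [9, 15, 24, 41, 54, 60, 74, 98, 110, 120, 126, 136, 144, 151, 165, 197, 210, 216, 226]

Fragment lengths:
  [0,9): 9 bp
  [9,15): 6 bp
  [15,24): 9 bp
  [24,41): 17 bp
  [41,54): 13 bp
  [54,60): 6 bp
  [60,74): 14 bp
  [74,98): 24 bp
  [98,110): 12 bp
  [110,120): 10 bp
  [120,126): 6 bp
  [126,136): 10 bp
  [136,144): 8 bp
  [144,151): 7 bp
  [151,165): 14 bp
  [165,197): 32 bp
  [197,210): 13 bp
  [210,216): 6 bp
  [216,226): 10 bp
  [226,230): 4 bp

[4,6,6,6,6,7,8,9,9,10,10,10,12,13,13,14,14,17,24,32]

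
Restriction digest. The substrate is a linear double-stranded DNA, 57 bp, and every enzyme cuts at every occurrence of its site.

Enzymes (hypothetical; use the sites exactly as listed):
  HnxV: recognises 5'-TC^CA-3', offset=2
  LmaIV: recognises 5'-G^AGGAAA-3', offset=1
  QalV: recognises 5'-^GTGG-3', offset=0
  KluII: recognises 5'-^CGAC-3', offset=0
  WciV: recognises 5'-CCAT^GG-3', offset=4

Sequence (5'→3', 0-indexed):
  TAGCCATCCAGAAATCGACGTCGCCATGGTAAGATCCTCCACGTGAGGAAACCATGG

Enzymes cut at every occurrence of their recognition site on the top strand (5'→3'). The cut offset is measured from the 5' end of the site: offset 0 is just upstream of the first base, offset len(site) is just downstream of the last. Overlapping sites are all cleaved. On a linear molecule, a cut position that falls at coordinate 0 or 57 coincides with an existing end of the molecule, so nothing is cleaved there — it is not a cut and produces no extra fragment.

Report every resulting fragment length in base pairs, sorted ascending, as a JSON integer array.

Per-enzyme occurrences:
  HnxV (TCCA, off=2): starts [6, 37] → cuts [8, 39]
  LmaIV (GAGGAAA, off=1): starts [44] → cuts [45]
  QalV (GTGG, off=0): no sites
  KluII (CGAC, off=0): starts [15] → cuts [15]
  WciV (CCATGG, off=4): starts [23, 51] → cuts [27, 55]

All cut coordinates (distinct, sorted): [8, 15, 27, 39, 45, 55]

Fragments:
  [0,8): 8 bp
  [8,15): 7 bp
  [15,27): 12 bp
  [27,39): 12 bp
  [39,45): 6 bp
  [45,55): 10 bp
  [55,57): 2 bp

[2,6,7,8,10,12,12]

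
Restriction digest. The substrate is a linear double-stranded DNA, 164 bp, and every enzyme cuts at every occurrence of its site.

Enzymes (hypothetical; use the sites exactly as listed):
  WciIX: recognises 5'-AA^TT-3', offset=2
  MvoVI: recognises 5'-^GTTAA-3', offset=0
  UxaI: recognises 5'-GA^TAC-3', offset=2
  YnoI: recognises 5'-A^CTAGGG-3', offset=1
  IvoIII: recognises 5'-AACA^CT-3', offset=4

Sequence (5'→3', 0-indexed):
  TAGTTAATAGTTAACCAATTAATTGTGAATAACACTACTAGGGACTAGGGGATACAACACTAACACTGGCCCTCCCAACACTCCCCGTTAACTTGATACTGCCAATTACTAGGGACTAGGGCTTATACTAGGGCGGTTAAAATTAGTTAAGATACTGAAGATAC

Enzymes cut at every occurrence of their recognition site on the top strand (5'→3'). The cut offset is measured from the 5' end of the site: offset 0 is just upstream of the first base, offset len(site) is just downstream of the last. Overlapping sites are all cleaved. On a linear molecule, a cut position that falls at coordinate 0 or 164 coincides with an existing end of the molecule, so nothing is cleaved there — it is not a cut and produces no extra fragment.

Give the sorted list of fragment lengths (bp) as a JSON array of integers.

[2,3,3,3,3,4,6,6,7,7,7,7,7,7,8,8,9,9,9,10,12,12,15]

Per-enzyme occurrences:
  WciIX AATT/2: at [16, 20, 103, 140] ⇒ [18, 22, 105, 142]
  MvoVI GTTAA/0: at [2, 9, 86, 135, 145] ⇒ [2, 9, 86, 135, 145]
  UxaI GATAC/2: at [50, 94, 150, 159] ⇒ [52, 96, 152, 161]
  YnoI ACTAGGG/1: at [36, 43, 107, 114, 126] ⇒ [37, 44, 108, 115, 127]
  IvoIII AACACT/4: at [30, 55, 61, 76] ⇒ [34, 59, 65, 80]

All cut coordinates (distinct, sorted): [2, 9, 18, 22, 34, 37, 44, 52, 59, 65, 80, 86, 96, 105, 108, 115, 127, 135, 142, 145, 152, 161]

Fragment lengths:
  [0,2): 2 bp
  [2,9): 7 bp
  [9,18): 9 bp
  [18,22): 4 bp
  [22,34): 12 bp
  [34,37): 3 bp
  [37,44): 7 bp
  [44,52): 8 bp
  [52,59): 7 bp
  [59,65): 6 bp
  [65,80): 15 bp
  [80,86): 6 bp
  [86,96): 10 bp
  [96,105): 9 bp
  [105,108): 3 bp
  [108,115): 7 bp
  [115,127): 12 bp
  [127,135): 8 bp
  [135,142): 7 bp
  [142,145): 3 bp
  [145,152): 7 bp
  [152,161): 9 bp
  [161,164): 3 bp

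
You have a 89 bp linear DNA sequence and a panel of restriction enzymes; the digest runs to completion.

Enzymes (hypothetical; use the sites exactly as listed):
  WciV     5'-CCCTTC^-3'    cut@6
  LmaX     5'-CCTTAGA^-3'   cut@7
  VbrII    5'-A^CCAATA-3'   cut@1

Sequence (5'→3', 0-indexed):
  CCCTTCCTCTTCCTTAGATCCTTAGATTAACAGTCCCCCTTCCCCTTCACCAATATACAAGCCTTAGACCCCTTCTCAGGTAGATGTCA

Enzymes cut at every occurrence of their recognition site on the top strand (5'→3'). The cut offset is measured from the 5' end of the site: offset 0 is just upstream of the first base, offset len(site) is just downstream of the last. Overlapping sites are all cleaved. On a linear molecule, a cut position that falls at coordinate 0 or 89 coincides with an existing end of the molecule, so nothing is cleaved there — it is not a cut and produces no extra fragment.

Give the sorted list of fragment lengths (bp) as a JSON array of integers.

[1,6,6,7,8,12,14,16,19]

Scan for sites:
  WciV (CCCTTC, off=6): starts [0, 36, 42, 69] → cuts [6, 42, 48, 75]
  LmaX (CCTTAGA, off=7): starts [11, 19, 61] → cuts [18, 26, 68]
  VbrII (ACCAATA, off=1): starts [48] → cuts [49]

All cut coordinates (distinct, sorted): [6, 18, 26, 42, 48, 49, 68, 75]

Fragments:
  [0,6): 6 bp
  [6,18): 12 bp
  [18,26): 8 bp
  [26,42): 16 bp
  [42,48): 6 bp
  [48,49): 1 bp
  [49,68): 19 bp
  [68,75): 7 bp
  [75,89): 14 bp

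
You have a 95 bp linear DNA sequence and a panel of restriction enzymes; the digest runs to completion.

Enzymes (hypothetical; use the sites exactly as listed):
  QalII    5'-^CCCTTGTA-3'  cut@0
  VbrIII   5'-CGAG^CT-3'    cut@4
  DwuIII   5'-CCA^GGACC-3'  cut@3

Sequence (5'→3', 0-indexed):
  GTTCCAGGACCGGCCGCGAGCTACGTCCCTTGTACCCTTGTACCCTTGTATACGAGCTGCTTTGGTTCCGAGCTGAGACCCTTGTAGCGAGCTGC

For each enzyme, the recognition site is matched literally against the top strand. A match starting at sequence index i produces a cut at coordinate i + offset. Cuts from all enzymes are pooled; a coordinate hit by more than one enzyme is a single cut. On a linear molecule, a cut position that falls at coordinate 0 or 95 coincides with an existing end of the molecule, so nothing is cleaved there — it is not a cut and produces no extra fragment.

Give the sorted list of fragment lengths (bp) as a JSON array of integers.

Site scan:
  QalII (CCCTTGTA, off=0): starts [26, 34, 42, 78] → cuts [26, 34, 42, 78]
  VbrIII (CGAGCT, off=4): starts [16, 52, 68, 87] → cuts [20, 56, 72, 91]
  DwuIII (CCAGGACC, off=3): starts [3] → cuts [6]

Pooled cuts: [6, 20, 26, 34, 42, 56, 72, 78, 91]

Fragment lengths:
  [0,6): 6 bp
  [6,20): 14 bp
  [20,26): 6 bp
  [26,34): 8 bp
  [34,42): 8 bp
  [42,56): 14 bp
  [56,72): 16 bp
  [72,78): 6 bp
  [78,91): 13 bp
  [91,95): 4 bp

[4,6,6,6,8,8,13,14,14,16]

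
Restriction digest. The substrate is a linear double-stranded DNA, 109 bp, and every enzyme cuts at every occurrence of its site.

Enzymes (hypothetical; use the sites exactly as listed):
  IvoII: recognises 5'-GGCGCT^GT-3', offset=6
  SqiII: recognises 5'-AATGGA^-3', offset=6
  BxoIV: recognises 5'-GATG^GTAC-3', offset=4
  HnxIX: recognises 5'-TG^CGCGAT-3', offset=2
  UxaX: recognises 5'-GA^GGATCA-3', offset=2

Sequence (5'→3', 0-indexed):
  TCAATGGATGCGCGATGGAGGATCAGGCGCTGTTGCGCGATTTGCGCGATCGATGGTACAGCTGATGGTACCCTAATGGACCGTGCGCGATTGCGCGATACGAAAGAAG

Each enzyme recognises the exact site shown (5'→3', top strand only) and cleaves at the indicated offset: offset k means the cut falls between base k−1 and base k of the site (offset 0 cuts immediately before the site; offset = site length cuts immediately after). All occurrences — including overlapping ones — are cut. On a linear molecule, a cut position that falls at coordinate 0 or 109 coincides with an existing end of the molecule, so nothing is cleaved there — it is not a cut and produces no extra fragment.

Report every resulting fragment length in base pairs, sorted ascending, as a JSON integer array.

[2,4,5,8,8,9,9,11,12,12,13,16]

Scan for sites:
  IvoII GGCGCTGT/6: at [25] ⇒ [31]
  SqiII AATGGA/6: at [2, 74] ⇒ [8, 80]
  BxoIV GATGGTAC/4: at [51, 63] ⇒ [55, 67]
  HnxIX TGCGCGAT/2: at [8, 33, 42, 83, 91] ⇒ [10, 35, 44, 85, 93]
  UxaX GAGGATCA/2: at [17] ⇒ [19]

All cut coordinates (distinct, sorted): [8, 10, 19, 31, 35, 44, 55, 67, 80, 85, 93]

Fragments:
  [0,8): 8 bp
  [8,10): 2 bp
  [10,19): 9 bp
  [19,31): 12 bp
  [31,35): 4 bp
  [35,44): 9 bp
  [44,55): 11 bp
  [55,67): 12 bp
  [67,80): 13 bp
  [80,85): 5 bp
  [85,93): 8 bp
  [93,109): 16 bp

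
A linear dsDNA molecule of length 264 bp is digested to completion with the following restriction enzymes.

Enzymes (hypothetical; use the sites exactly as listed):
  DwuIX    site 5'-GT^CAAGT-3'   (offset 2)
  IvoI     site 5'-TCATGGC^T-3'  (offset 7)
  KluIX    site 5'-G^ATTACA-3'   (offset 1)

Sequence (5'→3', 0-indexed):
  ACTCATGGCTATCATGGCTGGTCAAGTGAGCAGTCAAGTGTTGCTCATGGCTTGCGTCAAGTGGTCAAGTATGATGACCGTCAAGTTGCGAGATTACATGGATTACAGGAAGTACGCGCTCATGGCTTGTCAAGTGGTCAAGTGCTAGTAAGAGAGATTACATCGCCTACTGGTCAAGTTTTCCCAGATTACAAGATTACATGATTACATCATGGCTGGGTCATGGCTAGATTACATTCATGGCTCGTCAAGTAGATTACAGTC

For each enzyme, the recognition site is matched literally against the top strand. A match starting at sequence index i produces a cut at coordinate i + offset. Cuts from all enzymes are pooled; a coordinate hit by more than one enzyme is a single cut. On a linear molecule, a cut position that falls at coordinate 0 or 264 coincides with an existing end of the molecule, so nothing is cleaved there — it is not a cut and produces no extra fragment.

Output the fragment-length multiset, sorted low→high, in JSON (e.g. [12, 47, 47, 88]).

[3,4,4,4,6,7,8,8,8,8,9,9,9,9,11,11,12,13,13,14,16,17,18,18,25]

Site scan:
  DwuIX (GTCAAGT, off=2): starts [20, 32, 55, 63, 79, 128, 136, 172, 246] → cuts [22, 34, 57, 65, 81, 130, 138, 174, 248]
  IvoI (TCATGGCT, off=7): starts [2, 11, 44, 119, 209, 220, 237] → cuts [9, 18, 51, 126, 216, 227, 244]
  KluIX (GATTACA, off=1): starts [91, 100, 155, 186, 194, 202, 229, 254] → cuts [92, 101, 156, 187, 195, 203, 230, 255]

Pooled cuts: [9, 18, 22, 34, 51, 57, 65, 81, 92, 101, 126, 130, 138, 156, 174, 187, 195, 203, 216, 227, 230, 244, 248, 255]

Fragment lengths:
  [0,9): 9 bp
  [9,18): 9 bp
  [18,22): 4 bp
  [22,34): 12 bp
  [34,51): 17 bp
  [51,57): 6 bp
  [57,65): 8 bp
  [65,81): 16 bp
  [81,92): 11 bp
  [92,101): 9 bp
  [101,126): 25 bp
  [126,130): 4 bp
  [130,138): 8 bp
  [138,156): 18 bp
  [156,174): 18 bp
  [174,187): 13 bp
  [187,195): 8 bp
  [195,203): 8 bp
  [203,216): 13 bp
  [216,227): 11 bp
  [227,230): 3 bp
  [230,244): 14 bp
  [244,248): 4 bp
  [248,255): 7 bp
  [255,264): 9 bp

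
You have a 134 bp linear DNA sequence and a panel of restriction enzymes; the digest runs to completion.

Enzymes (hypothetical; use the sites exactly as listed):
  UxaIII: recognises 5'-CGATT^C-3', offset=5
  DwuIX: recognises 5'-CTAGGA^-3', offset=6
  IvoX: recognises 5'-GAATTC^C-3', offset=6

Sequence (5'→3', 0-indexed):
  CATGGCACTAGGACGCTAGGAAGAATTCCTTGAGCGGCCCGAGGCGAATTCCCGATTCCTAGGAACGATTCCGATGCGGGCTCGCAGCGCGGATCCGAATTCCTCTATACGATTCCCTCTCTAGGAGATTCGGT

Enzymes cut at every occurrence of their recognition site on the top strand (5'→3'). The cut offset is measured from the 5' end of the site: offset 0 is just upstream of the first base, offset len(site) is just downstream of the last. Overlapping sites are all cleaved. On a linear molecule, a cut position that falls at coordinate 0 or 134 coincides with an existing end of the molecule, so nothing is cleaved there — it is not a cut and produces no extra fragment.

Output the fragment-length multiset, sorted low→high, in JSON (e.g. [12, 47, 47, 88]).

[6,6,7,7,8,8,12,12,13,23,32]

Scan for sites:
  UxaIII (CGATTC, off=5): starts [52, 65, 109] → cuts [57, 70, 114]
  DwuIX (CTAGGA, off=6): starts [7, 15, 58, 120] → cuts [13, 21, 64, 126]
  IvoX (GAATTCC, off=6): starts [22, 45, 96] → cuts [28, 51, 102]

All cut coordinates (distinct, sorted): [13, 21, 28, 51, 57, 64, 70, 102, 114, 126]

Fragments:
  [0,13): 13 bp
  [13,21): 8 bp
  [21,28): 7 bp
  [28,51): 23 bp
  [51,57): 6 bp
  [57,64): 7 bp
  [64,70): 6 bp
  [70,102): 32 bp
  [102,114): 12 bp
  [114,126): 12 bp
  [126,134): 8 bp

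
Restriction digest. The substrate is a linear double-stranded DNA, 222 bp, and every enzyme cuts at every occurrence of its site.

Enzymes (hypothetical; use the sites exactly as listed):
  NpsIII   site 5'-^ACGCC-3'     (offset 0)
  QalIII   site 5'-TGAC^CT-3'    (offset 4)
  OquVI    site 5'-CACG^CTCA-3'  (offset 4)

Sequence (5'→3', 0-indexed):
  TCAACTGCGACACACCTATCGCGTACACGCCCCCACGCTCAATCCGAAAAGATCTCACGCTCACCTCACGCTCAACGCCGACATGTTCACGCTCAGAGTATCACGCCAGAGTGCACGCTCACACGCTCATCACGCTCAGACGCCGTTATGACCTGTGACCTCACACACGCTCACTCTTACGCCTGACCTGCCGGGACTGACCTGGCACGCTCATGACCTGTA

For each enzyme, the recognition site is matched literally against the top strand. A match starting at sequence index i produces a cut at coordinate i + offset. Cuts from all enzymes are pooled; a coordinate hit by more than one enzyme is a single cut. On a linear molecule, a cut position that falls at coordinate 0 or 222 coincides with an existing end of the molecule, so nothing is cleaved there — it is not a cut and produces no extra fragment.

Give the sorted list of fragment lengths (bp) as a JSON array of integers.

Per-enzyme occurrences:
  NpsIII (ACGCC, off=0): starts [26, 74, 102, 139, 178] → cuts [26, 74, 102, 139, 178]
  QalIII (TGACCT, off=4): starts [148, 155, 183, 197, 213] → cuts [152, 159, 187, 201, 217]
  OquVI (CACGCTCA, off=4): starts [33, 55, 66, 87, 113, 121, 130, 165, 205] → cuts [37, 59, 70, 91, 117, 125, 134, 169, 209]

Pooled cuts: [26, 37, 59, 70, 74, 91, 102, 117, 125, 134, 139, 152, 159, 169, 178, 187, 201, 209, 217]

Fragments:
  [0,26): 26 bp
  [26,37): 11 bp
  [37,59): 22 bp
  [59,70): 11 bp
  [70,74): 4 bp
  [74,91): 17 bp
  [91,102): 11 bp
  [102,117): 15 bp
  [117,125): 8 bp
  [125,134): 9 bp
  [134,139): 5 bp
  [139,152): 13 bp
  [152,159): 7 bp
  [159,169): 10 bp
  [169,178): 9 bp
  [178,187): 9 bp
  [187,201): 14 bp
  [201,209): 8 bp
  [209,217): 8 bp
  [217,222): 5 bp

[4,5,5,7,8,8,8,9,9,9,10,11,11,11,13,14,15,17,22,26]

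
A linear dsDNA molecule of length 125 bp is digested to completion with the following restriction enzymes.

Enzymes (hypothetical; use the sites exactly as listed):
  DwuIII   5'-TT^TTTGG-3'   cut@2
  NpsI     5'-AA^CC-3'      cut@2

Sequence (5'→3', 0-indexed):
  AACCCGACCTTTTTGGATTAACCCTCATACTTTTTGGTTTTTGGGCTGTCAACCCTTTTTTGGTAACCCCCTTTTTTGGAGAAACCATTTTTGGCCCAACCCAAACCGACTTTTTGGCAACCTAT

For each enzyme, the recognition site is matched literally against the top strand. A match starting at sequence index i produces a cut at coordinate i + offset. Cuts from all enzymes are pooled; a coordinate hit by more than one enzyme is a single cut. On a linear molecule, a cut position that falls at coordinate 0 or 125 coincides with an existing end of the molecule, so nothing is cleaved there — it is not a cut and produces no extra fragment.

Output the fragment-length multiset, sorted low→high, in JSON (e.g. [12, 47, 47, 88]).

[2,5,5,6,6,7,7,8,8,8,9,10,10,10,11,13]

Scan for sites:
  DwuIII (TTTTTGG, off=2): starts [9, 30, 37, 56, 72, 87, 110] → cuts [11, 32, 39, 58, 74, 89, 112]
  NpsI (AACC, off=2): starts [0, 19, 50, 64, 82, 97, 103, 118] → cuts [2, 21, 52, 66, 84, 99, 105, 120]

All cut coordinates (distinct, sorted): [2, 11, 21, 32, 39, 52, 58, 66, 74, 84, 89, 99, 105, 112, 120]

Fragments:
  [0,2): 2 bp
  [2,11): 9 bp
  [11,21): 10 bp
  [21,32): 11 bp
  [32,39): 7 bp
  [39,52): 13 bp
  [52,58): 6 bp
  [58,66): 8 bp
  [66,74): 8 bp
  [74,84): 10 bp
  [84,89): 5 bp
  [89,99): 10 bp
  [99,105): 6 bp
  [105,112): 7 bp
  [112,120): 8 bp
  [120,125): 5 bp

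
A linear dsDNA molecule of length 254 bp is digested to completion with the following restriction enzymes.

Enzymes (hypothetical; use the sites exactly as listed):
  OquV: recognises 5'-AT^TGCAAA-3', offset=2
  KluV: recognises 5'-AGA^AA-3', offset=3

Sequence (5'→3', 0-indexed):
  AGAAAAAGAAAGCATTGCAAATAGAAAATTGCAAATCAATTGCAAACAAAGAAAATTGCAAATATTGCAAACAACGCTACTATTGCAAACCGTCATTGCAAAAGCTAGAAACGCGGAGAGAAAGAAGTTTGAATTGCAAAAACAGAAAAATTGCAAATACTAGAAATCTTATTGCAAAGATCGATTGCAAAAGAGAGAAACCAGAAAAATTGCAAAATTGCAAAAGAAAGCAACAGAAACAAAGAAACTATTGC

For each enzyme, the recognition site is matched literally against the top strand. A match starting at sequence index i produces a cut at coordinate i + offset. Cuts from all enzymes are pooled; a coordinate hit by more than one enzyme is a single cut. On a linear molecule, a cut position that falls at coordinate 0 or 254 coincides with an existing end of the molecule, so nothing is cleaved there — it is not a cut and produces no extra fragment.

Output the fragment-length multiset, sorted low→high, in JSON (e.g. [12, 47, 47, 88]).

Site scan:
  OquV (ATTGCAAA, off=2): starts [13, 27, 38, 54, 63, 81, 94, 132, 149, 170, 183, 208, 216] → cuts [15, 29, 40, 56, 65, 83, 96, 134, 151, 172, 185, 210, 218]
  KluV (AGAAA, off=3): starts [0, 6, 22, 49, 106, 118, 143, 161, 195, 202, 224, 234, 242] → cuts [3, 9, 25, 52, 109, 121, 146, 164, 198, 205, 227, 237, 245]

Pooled cuts: [3, 9, 15, 25, 29, 40, 52, 56, 65, 83, 96, 109, 121, 134, 146, 151, 164, 172, 185, 198, 205, 210, 218, 227, 237, 245]

Fragment lengths:
  [0,3): 3 bp
  [3,9): 6 bp
  [9,15): 6 bp
  [15,25): 10 bp
  [25,29): 4 bp
  [29,40): 11 bp
  [40,52): 12 bp
  [52,56): 4 bp
  [56,65): 9 bp
  [65,83): 18 bp
  [83,96): 13 bp
  [96,109): 13 bp
  [109,121): 12 bp
  [121,134): 13 bp
  [134,146): 12 bp
  [146,151): 5 bp
  [151,164): 13 bp
  [164,172): 8 bp
  [172,185): 13 bp
  [185,198): 13 bp
  [198,205): 7 bp
  [205,210): 5 bp
  [210,218): 8 bp
  [218,227): 9 bp
  [227,237): 10 bp
  [237,245): 8 bp
  [245,254): 9 bp

[3,4,4,5,5,6,6,7,8,8,8,9,9,9,10,10,11,12,12,12,13,13,13,13,13,13,18]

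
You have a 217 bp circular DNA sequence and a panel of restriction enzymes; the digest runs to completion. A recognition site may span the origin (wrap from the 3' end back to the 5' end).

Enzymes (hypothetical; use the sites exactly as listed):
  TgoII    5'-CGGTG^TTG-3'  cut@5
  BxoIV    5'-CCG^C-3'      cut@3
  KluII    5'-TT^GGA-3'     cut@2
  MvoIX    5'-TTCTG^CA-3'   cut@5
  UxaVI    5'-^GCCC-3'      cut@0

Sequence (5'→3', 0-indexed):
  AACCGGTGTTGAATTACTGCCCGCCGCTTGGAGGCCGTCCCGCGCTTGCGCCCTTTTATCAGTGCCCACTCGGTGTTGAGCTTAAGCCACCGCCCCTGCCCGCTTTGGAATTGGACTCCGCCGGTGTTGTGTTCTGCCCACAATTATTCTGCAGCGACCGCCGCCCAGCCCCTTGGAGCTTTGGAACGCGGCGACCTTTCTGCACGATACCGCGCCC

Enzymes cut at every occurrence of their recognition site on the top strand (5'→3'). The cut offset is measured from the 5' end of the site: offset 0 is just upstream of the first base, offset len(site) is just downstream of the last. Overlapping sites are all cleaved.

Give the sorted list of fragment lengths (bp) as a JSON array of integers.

[1,1,1,2,3,3,4,4,5,5,5,6,6,7,7,8,8,9,9,10,10,12,12,13,14,16,16,20]

Site scan:
  TgoII CGGTGTTG/5: at [3, 70, 121] ⇒ [8, 75, 126]
  BxoIV CCGC/3: at [20, 23, 39, 89, 99, 117, 157, 160, 209] ⇒ [23, 26, 42, 92, 102, 120, 160, 163, 212]
  KluII TTGGA/2: at [27, 104, 110, 172, 180] ⇒ [29, 106, 112, 174, 182]
  MvoIX TTCTGCA/5: at [146, 197] ⇒ [151, 202]
  UxaVI GCCC/0: at [18, 49, 63, 91, 97, 135, 162, 167, 213] ⇒ [18, 49, 63, 91, 97, 135, 162, 167, 213]

All cut coordinates (distinct, sorted): [8, 18, 23, 26, 29, 42, 49, 63, 75, 91, 92, 97, 102, 106, 112, 120, 126, 135, 151, 160, 162, 163, 167, 174, 182, 202, 212, 213]

Fragment lengths:
  8→18: 10 bp
  18→23: 5 bp
  23→26: 3 bp
  26→29: 3 bp
  29→42: 13 bp
  42→49: 7 bp
  49→63: 14 bp
  63→75: 12 bp
  75→91: 16 bp
  91→92: 1 bp
  92→97: 5 bp
  97→102: 5 bp
  102→106: 4 bp
  106→112: 6 bp
  112→120: 8 bp
  120→126: 6 bp
  126→135: 9 bp
  135→151: 16 bp
  151→160: 9 bp
  160→162: 2 bp
  162→163: 1 bp
  163→167: 4 bp
  167→174: 7 bp
  174→182: 8 bp
  182→202: 20 bp
  202→212: 10 bp
  212→213: 1 bp
  213→8 (wrap): 217-213+8 = 12 bp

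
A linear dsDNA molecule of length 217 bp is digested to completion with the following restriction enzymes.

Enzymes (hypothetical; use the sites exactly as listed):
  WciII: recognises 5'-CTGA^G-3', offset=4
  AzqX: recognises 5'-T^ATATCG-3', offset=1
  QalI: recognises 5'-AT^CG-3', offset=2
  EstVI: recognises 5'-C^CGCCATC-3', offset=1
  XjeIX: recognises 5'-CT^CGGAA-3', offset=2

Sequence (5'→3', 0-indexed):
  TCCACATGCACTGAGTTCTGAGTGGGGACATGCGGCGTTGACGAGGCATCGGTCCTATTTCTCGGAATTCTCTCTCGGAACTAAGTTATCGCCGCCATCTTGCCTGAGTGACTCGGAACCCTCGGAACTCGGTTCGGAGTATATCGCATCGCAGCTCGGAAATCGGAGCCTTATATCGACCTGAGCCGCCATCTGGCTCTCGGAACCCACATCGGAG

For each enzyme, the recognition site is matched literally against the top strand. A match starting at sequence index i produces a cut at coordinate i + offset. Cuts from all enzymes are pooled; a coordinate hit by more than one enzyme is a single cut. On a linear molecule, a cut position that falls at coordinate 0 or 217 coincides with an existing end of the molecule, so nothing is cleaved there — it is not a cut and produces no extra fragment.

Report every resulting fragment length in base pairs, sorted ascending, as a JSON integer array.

[2,3,4,4,5,5,6,7,7,7,8,9,9,12,13,13,14,14,14,15,18,28]

Scan for sites:
  WciII (CTGAG, off=4): starts [10, 17, 103, 180] → cuts [14, 21, 107, 184]
  AzqX (TATATCG, off=1): starts [139, 171] → cuts [140, 172]
  QalI (ATCG, off=2): starts [47, 87, 142, 147, 161, 174, 210] → cuts [49, 89, 144, 149, 163, 176, 212]
  EstVI (CCGCCATC, off=1): starts [91, 185] → cuts [92, 186]
  XjeIX (CTCGGAA, off=2): starts [60, 73, 111, 120, 154, 198] → cuts [62, 75, 113, 122, 156, 200]

Pooled cuts: [14, 21, 49, 62, 75, 89, 92, 107, 113, 122, 140, 144, 149, 156, 163, 172, 176, 184, 186, 200, 212]

Fragments:
  [0,14): 14 bp
  [14,21): 7 bp
  [21,49): 28 bp
  [49,62): 13 bp
  [62,75): 13 bp
  [75,89): 14 bp
  [89,92): 3 bp
  [92,107): 15 bp
  [107,113): 6 bp
  [113,122): 9 bp
  [122,140): 18 bp
  [140,144): 4 bp
  [144,149): 5 bp
  [149,156): 7 bp
  [156,163): 7 bp
  [163,172): 9 bp
  [172,176): 4 bp
  [176,184): 8 bp
  [184,186): 2 bp
  [186,200): 14 bp
  [200,212): 12 bp
  [212,217): 5 bp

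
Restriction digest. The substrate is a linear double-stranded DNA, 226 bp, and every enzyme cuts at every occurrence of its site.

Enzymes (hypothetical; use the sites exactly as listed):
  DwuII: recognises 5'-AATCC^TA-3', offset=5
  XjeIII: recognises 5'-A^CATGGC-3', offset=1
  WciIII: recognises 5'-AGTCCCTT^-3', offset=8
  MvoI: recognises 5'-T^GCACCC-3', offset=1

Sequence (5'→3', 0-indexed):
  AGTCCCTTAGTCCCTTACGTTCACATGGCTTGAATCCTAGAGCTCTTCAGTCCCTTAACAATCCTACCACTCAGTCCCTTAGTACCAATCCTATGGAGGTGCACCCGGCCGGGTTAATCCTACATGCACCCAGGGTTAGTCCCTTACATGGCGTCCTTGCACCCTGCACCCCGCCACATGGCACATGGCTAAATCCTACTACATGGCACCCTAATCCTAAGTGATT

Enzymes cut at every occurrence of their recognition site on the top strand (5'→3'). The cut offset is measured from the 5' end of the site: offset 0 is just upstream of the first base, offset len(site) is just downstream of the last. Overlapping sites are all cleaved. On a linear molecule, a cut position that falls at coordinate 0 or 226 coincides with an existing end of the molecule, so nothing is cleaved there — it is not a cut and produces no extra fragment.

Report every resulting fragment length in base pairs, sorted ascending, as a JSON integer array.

[1,5,5,7,7,7,8,8,8,9,9,11,11,12,13,14,16,16,19,20,20]

Scan for sites:
  DwuII AATCCTA/5: at [32, 59, 86, 115, 191, 212] ⇒ [37, 64, 91, 120, 196, 217]
  XjeIII ACATGGC/1: at [22, 145, 175, 182, 200] ⇒ [23, 146, 176, 183, 201]
  WciIII AGTCCCTT/8: at [0, 8, 48, 72, 137] ⇒ [8, 16, 56, 80, 145]
  MvoI TGCACCC/1: at [99, 124, 157, 164] ⇒ [100, 125, 158, 165]

All cut coordinates (distinct, sorted): [8, 16, 23, 37, 56, 64, 80, 91, 100, 120, 125, 145, 146, 158, 165, 176, 183, 196, 201, 217]

Fragments:
  [0,8): 8 bp
  [8,16): 8 bp
  [16,23): 7 bp
  [23,37): 14 bp
  [37,56): 19 bp
  [56,64): 8 bp
  [64,80): 16 bp
  [80,91): 11 bp
  [91,100): 9 bp
  [100,120): 20 bp
  [120,125): 5 bp
  [125,145): 20 bp
  [145,146): 1 bp
  [146,158): 12 bp
  [158,165): 7 bp
  [165,176): 11 bp
  [176,183): 7 bp
  [183,196): 13 bp
  [196,201): 5 bp
  [201,217): 16 bp
  [217,226): 9 bp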